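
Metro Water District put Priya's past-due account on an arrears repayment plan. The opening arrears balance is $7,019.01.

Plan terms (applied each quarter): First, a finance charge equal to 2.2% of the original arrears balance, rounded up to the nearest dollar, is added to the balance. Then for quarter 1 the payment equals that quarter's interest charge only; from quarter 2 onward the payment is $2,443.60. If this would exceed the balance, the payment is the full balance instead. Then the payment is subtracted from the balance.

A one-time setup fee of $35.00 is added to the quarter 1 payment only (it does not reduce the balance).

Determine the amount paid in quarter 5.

# | Opening | Interest | Payment | Fee | End bal
1 | $7,019.01 | $155.00 | $155.00 | $35.00 | $7,019.01
2 | $7,019.01 | $155.00 | $2,443.60 | — | $4,730.41
3 | $4,730.41 | $155.00 | $2,443.60 | — | $2,441.81
4 | $2,441.81 | $155.00 | $2,443.60 | — | $153.21
5 | $153.21 | $155.00 | $308.21 | — | $0.00

$308.21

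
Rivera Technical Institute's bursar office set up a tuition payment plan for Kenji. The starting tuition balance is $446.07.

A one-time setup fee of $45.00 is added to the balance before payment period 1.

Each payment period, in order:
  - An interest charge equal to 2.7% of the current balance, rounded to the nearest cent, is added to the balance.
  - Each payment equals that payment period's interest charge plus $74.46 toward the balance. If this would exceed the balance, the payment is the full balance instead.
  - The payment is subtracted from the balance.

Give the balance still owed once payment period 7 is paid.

$0.00

Payment period 1: opening $491.07; interest $13.26 → $504.33; payment $87.72; balance $416.61
Payment period 2: opening $416.61; interest $11.25 → $427.86; payment $85.71; balance $342.15
Payment period 3: opening $342.15; interest $9.24 → $351.39; payment $83.70; balance $267.69
Payment period 4: opening $267.69; interest $7.23 → $274.92; payment $81.69; balance $193.23
Payment period 5: opening $193.23; interest $5.22 → $198.45; payment $79.68; balance $118.77
Payment period 6: opening $118.77; interest $3.21 → $121.98; payment $77.67; balance $44.31
Payment period 7: opening $44.31; interest $1.20 → $45.51; payment $45.51; balance $0.00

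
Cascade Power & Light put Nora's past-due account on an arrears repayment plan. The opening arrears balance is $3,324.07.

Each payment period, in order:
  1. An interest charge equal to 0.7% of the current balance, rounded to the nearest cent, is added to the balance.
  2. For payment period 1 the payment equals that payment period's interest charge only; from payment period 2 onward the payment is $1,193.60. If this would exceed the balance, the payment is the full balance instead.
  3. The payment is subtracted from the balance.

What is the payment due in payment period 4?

Payment period 1: $3,324.07 +$23.27 interest = $3,347.34; pay $23.27 → $3,324.07
Payment period 2: $3,324.07 +$23.27 interest = $3,347.34; pay $1,193.60 → $2,153.74
Payment period 3: $2,153.74 +$15.08 interest = $2,168.82; pay $1,193.60 → $975.22
Payment period 4: $975.22 +$6.83 interest = $982.05; pay $982.05 → $0.00

$982.05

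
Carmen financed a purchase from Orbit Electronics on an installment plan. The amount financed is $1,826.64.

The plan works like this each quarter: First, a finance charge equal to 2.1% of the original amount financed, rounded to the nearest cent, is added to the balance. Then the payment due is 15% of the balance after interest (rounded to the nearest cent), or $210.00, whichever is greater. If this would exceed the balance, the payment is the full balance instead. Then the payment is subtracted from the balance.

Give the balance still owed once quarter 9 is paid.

$175.83

Quarter 1: opening $1,826.64; interest $38.36 → $1,865.00; payment $279.75; balance $1,585.25
Quarter 2: opening $1,585.25; interest $38.36 → $1,623.61; payment $243.54; balance $1,380.07
Quarter 3: opening $1,380.07; interest $38.36 → $1,418.43; payment $212.76; balance $1,205.67
Quarter 4: opening $1,205.67; interest $38.36 → $1,244.03; payment $210.00; balance $1,034.03
Quarter 5: opening $1,034.03; interest $38.36 → $1,072.39; payment $210.00; balance $862.39
Quarter 6: opening $862.39; interest $38.36 → $900.75; payment $210.00; balance $690.75
Quarter 7: opening $690.75; interest $38.36 → $729.11; payment $210.00; balance $519.11
Quarter 8: opening $519.11; interest $38.36 → $557.47; payment $210.00; balance $347.47
Quarter 9: opening $347.47; interest $38.36 → $385.83; payment $210.00; balance $175.83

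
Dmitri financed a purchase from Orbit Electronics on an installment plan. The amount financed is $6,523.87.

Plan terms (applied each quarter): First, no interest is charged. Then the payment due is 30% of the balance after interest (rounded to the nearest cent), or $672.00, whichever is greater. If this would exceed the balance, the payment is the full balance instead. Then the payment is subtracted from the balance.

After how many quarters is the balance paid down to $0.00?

7

# | Opening | Payment | End bal
1 | $6,523.87 | $1,957.16 | $4,566.71
2 | $4,566.71 | $1,370.01 | $3,196.70
3 | $3,196.70 | $959.01 | $2,237.69
4 | $2,237.69 | $672.00 | $1,565.69
5 | $1,565.69 | $672.00 | $893.69
6 | $893.69 | $672.00 | $221.69
7 | $221.69 | $221.69 | $0.00
Balance reaches $0.00 in quarter 7.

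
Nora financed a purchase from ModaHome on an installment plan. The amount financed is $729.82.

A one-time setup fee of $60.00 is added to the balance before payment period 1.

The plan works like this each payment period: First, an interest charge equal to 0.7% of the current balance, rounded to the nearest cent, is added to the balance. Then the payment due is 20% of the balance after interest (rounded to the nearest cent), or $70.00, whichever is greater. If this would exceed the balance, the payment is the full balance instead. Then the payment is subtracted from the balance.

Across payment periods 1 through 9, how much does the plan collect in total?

$813.15

# | Opening | Interest | Payment | End bal
1 | $789.82 | $5.53 | $159.07 | $636.28
2 | $636.28 | $4.45 | $128.15 | $512.58
3 | $512.58 | $3.59 | $103.23 | $412.94
4 | $412.94 | $2.89 | $83.17 | $332.66
5 | $332.66 | $2.33 | $70.00 | $264.99
6 | $264.99 | $1.85 | $70.00 | $196.84
7 | $196.84 | $1.38 | $70.00 | $128.22
8 | $128.22 | $0.90 | $70.00 | $59.12
9 | $59.12 | $0.41 | $59.53 | $0.00
Total paid: $813.15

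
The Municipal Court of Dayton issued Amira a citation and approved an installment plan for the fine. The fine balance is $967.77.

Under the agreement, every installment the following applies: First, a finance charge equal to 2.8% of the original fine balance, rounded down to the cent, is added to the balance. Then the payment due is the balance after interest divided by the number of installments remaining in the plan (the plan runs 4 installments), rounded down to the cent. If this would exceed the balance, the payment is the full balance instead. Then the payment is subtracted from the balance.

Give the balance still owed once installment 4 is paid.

Installment 1: opening $967.77; interest $27.09 → $994.86; payment $248.71; balance $746.15
Installment 2: opening $746.15; interest $27.09 → $773.24; payment $257.74; balance $515.50
Installment 3: opening $515.50; interest $27.09 → $542.59; payment $271.29; balance $271.30
Installment 4: opening $271.30; interest $27.09 → $298.39; payment $298.39; balance $0.00

$0.00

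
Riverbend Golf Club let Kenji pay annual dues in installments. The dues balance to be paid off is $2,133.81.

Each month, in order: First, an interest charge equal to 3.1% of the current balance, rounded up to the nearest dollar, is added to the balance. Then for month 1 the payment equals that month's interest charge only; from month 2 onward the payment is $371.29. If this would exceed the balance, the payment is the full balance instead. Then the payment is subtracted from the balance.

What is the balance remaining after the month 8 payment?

Month 1: $2,133.81 +$67.00 interest = $2,200.81; pay $67.00 → $2,133.81
Month 2: $2,133.81 +$67.00 interest = $2,200.81; pay $371.29 → $1,829.52
Month 3: $1,829.52 +$57.00 interest = $1,886.52; pay $371.29 → $1,515.23
Month 4: $1,515.23 +$47.00 interest = $1,562.23; pay $371.29 → $1,190.94
Month 5: $1,190.94 +$37.00 interest = $1,227.94; pay $371.29 → $856.65
Month 6: $856.65 +$27.00 interest = $883.65; pay $371.29 → $512.36
Month 7: $512.36 +$16.00 interest = $528.36; pay $371.29 → $157.07
Month 8: $157.07 +$5.00 interest = $162.07; pay $162.07 → $0.00

$0.00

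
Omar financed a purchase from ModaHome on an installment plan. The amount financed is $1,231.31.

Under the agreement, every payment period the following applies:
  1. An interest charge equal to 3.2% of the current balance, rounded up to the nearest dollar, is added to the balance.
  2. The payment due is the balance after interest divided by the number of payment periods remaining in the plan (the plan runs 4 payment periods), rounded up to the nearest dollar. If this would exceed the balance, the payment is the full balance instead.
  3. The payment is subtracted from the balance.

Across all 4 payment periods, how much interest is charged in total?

$103.00

Payment period 1: opening $1,231.31; interest $40.00 → $1,271.31; payment $318.00; balance $953.31
Payment period 2: opening $953.31; interest $31.00 → $984.31; payment $329.00; balance $655.31
Payment period 3: opening $655.31; interest $21.00 → $676.31; payment $339.00; balance $337.31
Payment period 4: opening $337.31; interest $11.00 → $348.31; payment $348.31; balance $0.00
Total interest: $40.00 + $31.00 + $21.00 + $11.00 = $103.00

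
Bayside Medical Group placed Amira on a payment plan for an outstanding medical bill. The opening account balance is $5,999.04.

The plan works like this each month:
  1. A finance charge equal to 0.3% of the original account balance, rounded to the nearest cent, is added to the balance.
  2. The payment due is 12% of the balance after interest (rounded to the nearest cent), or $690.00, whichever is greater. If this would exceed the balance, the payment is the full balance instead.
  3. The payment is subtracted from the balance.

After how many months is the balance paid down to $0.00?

9

Month 1: opening $5,999.04; interest $18.00 → $6,017.04; payment $722.04; balance $5,295.00
Month 2: opening $5,295.00; interest $18.00 → $5,313.00; payment $690.00; balance $4,623.00
Month 3: opening $4,623.00; interest $18.00 → $4,641.00; payment $690.00; balance $3,951.00
Month 4: opening $3,951.00; interest $18.00 → $3,969.00; payment $690.00; balance $3,279.00
Month 5: opening $3,279.00; interest $18.00 → $3,297.00; payment $690.00; balance $2,607.00
Month 6: opening $2,607.00; interest $18.00 → $2,625.00; payment $690.00; balance $1,935.00
Month 7: opening $1,935.00; interest $18.00 → $1,953.00; payment $690.00; balance $1,263.00
Month 8: opening $1,263.00; interest $18.00 → $1,281.00; payment $690.00; balance $591.00
Month 9: opening $591.00; interest $18.00 → $609.00; payment $609.00; balance $0.00
Balance reaches $0.00 in month 9.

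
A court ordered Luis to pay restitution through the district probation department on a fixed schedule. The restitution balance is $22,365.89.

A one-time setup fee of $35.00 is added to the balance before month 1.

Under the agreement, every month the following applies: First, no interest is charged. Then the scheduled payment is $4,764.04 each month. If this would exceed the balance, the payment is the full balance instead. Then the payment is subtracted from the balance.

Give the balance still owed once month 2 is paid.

# | Opening | Payment | End bal
1 | $22,400.89 | $4,764.04 | $17,636.85
2 | $17,636.85 | $4,764.04 | $12,872.81

$12,872.81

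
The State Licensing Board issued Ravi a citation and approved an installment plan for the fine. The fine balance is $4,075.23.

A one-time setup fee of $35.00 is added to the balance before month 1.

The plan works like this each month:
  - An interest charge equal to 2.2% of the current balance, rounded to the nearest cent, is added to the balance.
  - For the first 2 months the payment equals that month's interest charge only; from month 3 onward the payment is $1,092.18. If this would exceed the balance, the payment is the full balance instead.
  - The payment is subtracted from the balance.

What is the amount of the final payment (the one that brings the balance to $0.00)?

$1,061.21

Month 1: opening $4,110.23; interest $90.43 → $4,200.66; payment $90.43; balance $4,110.23
Month 2: opening $4,110.23; interest $90.43 → $4,200.66; payment $90.43; balance $4,110.23
Month 3: opening $4,110.23; interest $90.43 → $4,200.66; payment $1,092.18; balance $3,108.48
Month 4: opening $3,108.48; interest $68.39 → $3,176.87; payment $1,092.18; balance $2,084.69
Month 5: opening $2,084.69; interest $45.86 → $2,130.55; payment $1,092.18; balance $1,038.37
Month 6: opening $1,038.37; interest $22.84 → $1,061.21; payment $1,061.21; balance $0.00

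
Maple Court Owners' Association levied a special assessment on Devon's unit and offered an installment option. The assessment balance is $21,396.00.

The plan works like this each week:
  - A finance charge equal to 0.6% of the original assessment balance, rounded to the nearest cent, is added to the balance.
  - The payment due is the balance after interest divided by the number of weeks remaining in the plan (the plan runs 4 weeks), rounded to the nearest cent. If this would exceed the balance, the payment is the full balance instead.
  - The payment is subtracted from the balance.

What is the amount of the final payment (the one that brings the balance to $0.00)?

$5,616.45

Week 1: opening $21,396.00; interest $128.38 → $21,524.38; payment $5,381.10; balance $16,143.28
Week 2: opening $16,143.28; interest $128.38 → $16,271.66; payment $5,423.89; balance $10,847.77
Week 3: opening $10,847.77; interest $128.38 → $10,976.15; payment $5,488.08; balance $5,488.07
Week 4: opening $5,488.07; interest $128.38 → $5,616.45; payment $5,616.45; balance $0.00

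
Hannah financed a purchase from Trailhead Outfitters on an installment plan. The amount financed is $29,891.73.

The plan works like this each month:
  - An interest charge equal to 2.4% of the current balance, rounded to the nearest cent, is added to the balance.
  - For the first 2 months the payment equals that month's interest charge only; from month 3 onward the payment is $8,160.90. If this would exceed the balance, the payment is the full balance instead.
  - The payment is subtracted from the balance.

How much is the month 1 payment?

$717.40

# | Opening | Interest | Payment | End bal
1 | $29,891.73 | $717.40 | $717.40 | $29,891.73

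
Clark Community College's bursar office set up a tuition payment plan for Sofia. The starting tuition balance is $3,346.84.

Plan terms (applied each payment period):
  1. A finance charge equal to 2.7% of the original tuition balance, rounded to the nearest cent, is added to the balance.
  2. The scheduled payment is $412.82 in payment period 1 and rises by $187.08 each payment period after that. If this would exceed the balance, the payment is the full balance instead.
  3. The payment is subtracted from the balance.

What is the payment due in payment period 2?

# | Opening | Interest | Payment | End bal
1 | $3,346.84 | $90.36 | $412.82 | $3,024.38
2 | $3,024.38 | $90.36 | $599.90 | $2,514.84

$599.90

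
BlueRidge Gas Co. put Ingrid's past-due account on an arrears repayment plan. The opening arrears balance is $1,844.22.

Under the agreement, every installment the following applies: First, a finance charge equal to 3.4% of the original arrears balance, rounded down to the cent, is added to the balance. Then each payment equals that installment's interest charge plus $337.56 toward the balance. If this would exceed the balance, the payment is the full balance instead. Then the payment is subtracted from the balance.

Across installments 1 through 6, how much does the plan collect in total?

Installment 1: $1,844.22 +$62.70 interest = $1,906.92; pay $400.26 → $1,506.66
Installment 2: $1,506.66 +$62.70 interest = $1,569.36; pay $400.26 → $1,169.10
Installment 3: $1,169.10 +$62.70 interest = $1,231.80; pay $400.26 → $831.54
Installment 4: $831.54 +$62.70 interest = $894.24; pay $400.26 → $493.98
Installment 5: $493.98 +$62.70 interest = $556.68; pay $400.26 → $156.42
Installment 6: $156.42 +$62.70 interest = $219.12; pay $219.12 → $0.00
Total paid: $2,220.42

$2,220.42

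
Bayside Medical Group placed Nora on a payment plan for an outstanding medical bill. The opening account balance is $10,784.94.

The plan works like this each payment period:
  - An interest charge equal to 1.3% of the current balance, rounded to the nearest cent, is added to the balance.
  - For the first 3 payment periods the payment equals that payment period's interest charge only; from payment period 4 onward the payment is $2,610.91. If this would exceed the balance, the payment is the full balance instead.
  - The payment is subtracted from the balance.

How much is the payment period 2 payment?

$140.20

# | Opening | Interest | Payment | End bal
1 | $10,784.94 | $140.20 | $140.20 | $10,784.94
2 | $10,784.94 | $140.20 | $140.20 | $10,784.94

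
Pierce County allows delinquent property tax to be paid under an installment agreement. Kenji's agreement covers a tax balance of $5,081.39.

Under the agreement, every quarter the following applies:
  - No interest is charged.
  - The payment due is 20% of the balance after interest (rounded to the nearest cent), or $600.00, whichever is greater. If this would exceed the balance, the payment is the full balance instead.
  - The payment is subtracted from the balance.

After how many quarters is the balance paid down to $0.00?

Quarter 1: opening $5,081.39; payment $1,016.28; balance $4,065.11
Quarter 2: opening $4,065.11; payment $813.02; balance $3,252.09
Quarter 3: opening $3,252.09; payment $650.42; balance $2,601.67
Quarter 4: opening $2,601.67; payment $600.00; balance $2,001.67
Quarter 5: opening $2,001.67; payment $600.00; balance $1,401.67
Quarter 6: opening $1,401.67; payment $600.00; balance $801.67
Quarter 7: opening $801.67; payment $600.00; balance $201.67
Quarter 8: opening $201.67; payment $201.67; balance $0.00
Balance reaches $0.00 in quarter 8.

8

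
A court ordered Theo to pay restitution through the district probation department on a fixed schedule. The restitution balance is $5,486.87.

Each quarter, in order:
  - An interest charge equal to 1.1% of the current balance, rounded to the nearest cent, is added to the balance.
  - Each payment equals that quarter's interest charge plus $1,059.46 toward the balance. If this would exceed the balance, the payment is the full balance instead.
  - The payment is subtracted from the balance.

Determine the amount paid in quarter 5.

Quarter 1: $5,486.87 +$60.36 interest = $5,547.23; pay $1,119.82 → $4,427.41
Quarter 2: $4,427.41 +$48.70 interest = $4,476.11; pay $1,108.16 → $3,367.95
Quarter 3: $3,367.95 +$37.05 interest = $3,405.00; pay $1,096.51 → $2,308.49
Quarter 4: $2,308.49 +$25.39 interest = $2,333.88; pay $1,084.85 → $1,249.03
Quarter 5: $1,249.03 +$13.74 interest = $1,262.77; pay $1,073.20 → $189.57

$1,073.20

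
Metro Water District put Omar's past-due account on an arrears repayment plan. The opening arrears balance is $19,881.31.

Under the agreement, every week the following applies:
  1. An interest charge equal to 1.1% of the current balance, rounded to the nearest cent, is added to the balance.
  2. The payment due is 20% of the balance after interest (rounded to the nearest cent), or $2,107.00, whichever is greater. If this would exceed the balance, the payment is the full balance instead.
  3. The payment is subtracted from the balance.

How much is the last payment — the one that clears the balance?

Week 1: $19,881.31 +$218.69 interest = $20,100.00; pay $4,020.00 → $16,080.00
Week 2: $16,080.00 +$176.88 interest = $16,256.88; pay $3,251.38 → $13,005.50
Week 3: $13,005.50 +$143.06 interest = $13,148.56; pay $2,629.71 → $10,518.85
Week 4: $10,518.85 +$115.71 interest = $10,634.56; pay $2,126.91 → $8,507.65
Week 5: $8,507.65 +$93.58 interest = $8,601.23; pay $2,107.00 → $6,494.23
Week 6: $6,494.23 +$71.44 interest = $6,565.67; pay $2,107.00 → $4,458.67
Week 7: $4,458.67 +$49.05 interest = $4,507.72; pay $2,107.00 → $2,400.72
Week 8: $2,400.72 +$26.41 interest = $2,427.13; pay $2,107.00 → $320.13
Week 9: $320.13 +$3.52 interest = $323.65; pay $323.65 → $0.00

$323.65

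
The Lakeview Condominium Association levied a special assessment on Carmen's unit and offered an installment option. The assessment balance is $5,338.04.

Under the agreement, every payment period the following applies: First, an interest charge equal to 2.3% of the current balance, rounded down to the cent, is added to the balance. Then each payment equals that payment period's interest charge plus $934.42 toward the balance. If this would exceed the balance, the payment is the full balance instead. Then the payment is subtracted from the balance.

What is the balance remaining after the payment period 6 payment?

$0.00

# | Opening | Interest | Payment | End bal
1 | $5,338.04 | $122.77 | $1,057.19 | $4,403.62
2 | $4,403.62 | $101.28 | $1,035.70 | $3,469.20
3 | $3,469.20 | $79.79 | $1,014.21 | $2,534.78
4 | $2,534.78 | $58.29 | $992.71 | $1,600.36
5 | $1,600.36 | $36.80 | $971.22 | $665.94
6 | $665.94 | $15.31 | $681.25 | $0.00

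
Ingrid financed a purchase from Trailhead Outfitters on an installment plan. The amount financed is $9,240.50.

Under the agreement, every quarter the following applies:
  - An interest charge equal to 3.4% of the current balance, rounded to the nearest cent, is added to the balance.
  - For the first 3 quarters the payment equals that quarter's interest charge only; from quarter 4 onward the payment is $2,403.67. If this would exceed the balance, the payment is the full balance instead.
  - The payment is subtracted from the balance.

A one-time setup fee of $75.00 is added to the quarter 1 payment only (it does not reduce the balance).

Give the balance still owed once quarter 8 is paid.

$0.00

Quarter 1: opening $9,240.50; interest $314.18 → $9,554.68; payment $314.18 (+ $75.00 fee); balance $9,240.50
Quarter 2: opening $9,240.50; interest $314.18 → $9,554.68; payment $314.18; balance $9,240.50
Quarter 3: opening $9,240.50; interest $314.18 → $9,554.68; payment $314.18; balance $9,240.50
Quarter 4: opening $9,240.50; interest $314.18 → $9,554.68; payment $2,403.67; balance $7,151.01
Quarter 5: opening $7,151.01; interest $243.13 → $7,394.14; payment $2,403.67; balance $4,990.47
Quarter 6: opening $4,990.47; interest $169.68 → $5,160.15; payment $2,403.67; balance $2,756.48
Quarter 7: opening $2,756.48; interest $93.72 → $2,850.20; payment $2,403.67; balance $446.53
Quarter 8: opening $446.53; interest $15.18 → $461.71; payment $461.71; balance $0.00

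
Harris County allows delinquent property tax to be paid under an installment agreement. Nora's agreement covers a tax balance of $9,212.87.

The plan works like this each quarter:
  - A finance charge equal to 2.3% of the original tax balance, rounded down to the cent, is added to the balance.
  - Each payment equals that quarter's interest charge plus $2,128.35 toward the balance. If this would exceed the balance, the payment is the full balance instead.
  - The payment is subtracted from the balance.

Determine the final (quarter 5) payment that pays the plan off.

$911.36

# | Opening | Interest | Payment | End bal
1 | $9,212.87 | $211.89 | $2,340.24 | $7,084.52
2 | $7,084.52 | $211.89 | $2,340.24 | $4,956.17
3 | $4,956.17 | $211.89 | $2,340.24 | $2,827.82
4 | $2,827.82 | $211.89 | $2,340.24 | $699.47
5 | $699.47 | $211.89 | $911.36 | $0.00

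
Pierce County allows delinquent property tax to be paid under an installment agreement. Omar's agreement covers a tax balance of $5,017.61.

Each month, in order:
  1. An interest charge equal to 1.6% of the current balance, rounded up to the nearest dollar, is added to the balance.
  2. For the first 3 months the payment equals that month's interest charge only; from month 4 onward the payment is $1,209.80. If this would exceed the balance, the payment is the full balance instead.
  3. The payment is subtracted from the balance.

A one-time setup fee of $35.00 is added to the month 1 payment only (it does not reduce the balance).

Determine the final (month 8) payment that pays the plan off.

Month 1: opening $5,017.61; interest $81.00 → $5,098.61; payment $81.00 (+ $35.00 fee); balance $5,017.61
Month 2: opening $5,017.61; interest $81.00 → $5,098.61; payment $81.00; balance $5,017.61
Month 3: opening $5,017.61; interest $81.00 → $5,098.61; payment $81.00; balance $5,017.61
Month 4: opening $5,017.61; interest $81.00 → $5,098.61; payment $1,209.80; balance $3,888.81
Month 5: opening $3,888.81; interest $63.00 → $3,951.81; payment $1,209.80; balance $2,742.01
Month 6: opening $2,742.01; interest $44.00 → $2,786.01; payment $1,209.80; balance $1,576.21
Month 7: opening $1,576.21; interest $26.00 → $1,602.21; payment $1,209.80; balance $392.41
Month 8: opening $392.41; interest $7.00 → $399.41; payment $399.41; balance $0.00

$399.41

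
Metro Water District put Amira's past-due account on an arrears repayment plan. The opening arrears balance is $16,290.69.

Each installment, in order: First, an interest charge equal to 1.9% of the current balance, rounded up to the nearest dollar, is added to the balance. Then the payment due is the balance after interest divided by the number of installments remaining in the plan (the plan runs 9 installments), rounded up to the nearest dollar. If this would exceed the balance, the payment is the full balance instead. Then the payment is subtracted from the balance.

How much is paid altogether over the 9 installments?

$17,923.69

Installment 1: opening $16,290.69; interest $310.00 → $16,600.69; payment $1,845.00; balance $14,755.69
Installment 2: opening $14,755.69; interest $281.00 → $15,036.69; payment $1,880.00; balance $13,156.69
Installment 3: opening $13,156.69; interest $250.00 → $13,406.69; payment $1,916.00; balance $11,490.69
Installment 4: opening $11,490.69; interest $219.00 → $11,709.69; payment $1,952.00; balance $9,757.69
Installment 5: opening $9,757.69; interest $186.00 → $9,943.69; payment $1,989.00; balance $7,954.69
Installment 6: opening $7,954.69; interest $152.00 → $8,106.69; payment $2,027.00; balance $6,079.69
Installment 7: opening $6,079.69; interest $116.00 → $6,195.69; payment $2,066.00; balance $4,129.69
Installment 8: opening $4,129.69; interest $79.00 → $4,208.69; payment $2,105.00; balance $2,103.69
Installment 9: opening $2,103.69; interest $40.00 → $2,143.69; payment $2,143.69; balance $0.00
Total paid: $17,923.69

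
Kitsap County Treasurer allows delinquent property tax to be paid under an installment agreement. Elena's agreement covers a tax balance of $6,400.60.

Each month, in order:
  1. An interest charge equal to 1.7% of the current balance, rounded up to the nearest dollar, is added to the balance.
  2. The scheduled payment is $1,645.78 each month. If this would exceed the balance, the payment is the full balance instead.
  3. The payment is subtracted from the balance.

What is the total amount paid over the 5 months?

Month 1: $6,400.60 +$109.00 interest = $6,509.60; pay $1,645.78 → $4,863.82
Month 2: $4,863.82 +$83.00 interest = $4,946.82; pay $1,645.78 → $3,301.04
Month 3: $3,301.04 +$57.00 interest = $3,358.04; pay $1,645.78 → $1,712.26
Month 4: $1,712.26 +$30.00 interest = $1,742.26; pay $1,645.78 → $96.48
Month 5: $96.48 +$2.00 interest = $98.48; pay $98.48 → $0.00
Total paid: $6,681.60

$6,681.60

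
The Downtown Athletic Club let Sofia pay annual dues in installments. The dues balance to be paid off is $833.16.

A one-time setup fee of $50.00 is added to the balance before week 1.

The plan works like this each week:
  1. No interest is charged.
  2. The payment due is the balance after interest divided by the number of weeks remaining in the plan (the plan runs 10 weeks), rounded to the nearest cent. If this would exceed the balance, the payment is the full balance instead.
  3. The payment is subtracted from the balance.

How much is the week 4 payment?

# | Opening | Payment | End bal
1 | $883.16 | $88.32 | $794.84
2 | $794.84 | $88.32 | $706.52
3 | $706.52 | $88.32 | $618.20
4 | $618.20 | $88.31 | $529.89

$88.31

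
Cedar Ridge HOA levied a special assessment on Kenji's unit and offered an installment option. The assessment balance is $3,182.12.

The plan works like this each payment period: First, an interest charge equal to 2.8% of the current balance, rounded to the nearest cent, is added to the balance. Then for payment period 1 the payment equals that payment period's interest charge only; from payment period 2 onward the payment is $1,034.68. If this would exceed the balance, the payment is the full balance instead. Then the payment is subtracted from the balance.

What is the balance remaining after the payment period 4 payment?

Payment period 1: $3,182.12 +$89.10 interest = $3,271.22; pay $89.10 → $3,182.12
Payment period 2: $3,182.12 +$89.10 interest = $3,271.22; pay $1,034.68 → $2,236.54
Payment period 3: $2,236.54 +$62.62 interest = $2,299.16; pay $1,034.68 → $1,264.48
Payment period 4: $1,264.48 +$35.41 interest = $1,299.89; pay $1,034.68 → $265.21

$265.21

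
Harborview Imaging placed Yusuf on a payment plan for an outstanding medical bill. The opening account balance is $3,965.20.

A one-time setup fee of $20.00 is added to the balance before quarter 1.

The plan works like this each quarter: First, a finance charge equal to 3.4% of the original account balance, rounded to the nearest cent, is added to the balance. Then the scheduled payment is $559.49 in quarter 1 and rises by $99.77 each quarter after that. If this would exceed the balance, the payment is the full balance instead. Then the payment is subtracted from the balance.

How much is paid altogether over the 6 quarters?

Quarter 1: opening $3,985.20; interest $134.82 → $4,120.02; payment $559.49; balance $3,560.53
Quarter 2: opening $3,560.53; interest $134.82 → $3,695.35; payment $659.26; balance $3,036.09
Quarter 3: opening $3,036.09; interest $134.82 → $3,170.91; payment $759.03; balance $2,411.88
Quarter 4: opening $2,411.88; interest $134.82 → $2,546.70; payment $858.80; balance $1,687.90
Quarter 5: opening $1,687.90; interest $134.82 → $1,822.72; payment $958.57; balance $864.15
Quarter 6: opening $864.15; interest $134.82 → $998.97; payment $998.97; balance $0.00
Total paid: $4,794.12

$4,794.12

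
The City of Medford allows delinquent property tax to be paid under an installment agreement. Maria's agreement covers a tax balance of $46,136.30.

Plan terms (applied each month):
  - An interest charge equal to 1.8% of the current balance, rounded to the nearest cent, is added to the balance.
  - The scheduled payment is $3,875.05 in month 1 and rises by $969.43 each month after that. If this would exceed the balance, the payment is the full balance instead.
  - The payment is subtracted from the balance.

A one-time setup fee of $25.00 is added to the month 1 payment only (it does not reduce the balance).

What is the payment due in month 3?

Month 1: $46,136.30 +$830.45 interest = $46,966.75; pay $3,875.05 (+ $25.00 fee) → $43,091.70
Month 2: $43,091.70 +$775.65 interest = $43,867.35; pay $4,844.48 → $39,022.87
Month 3: $39,022.87 +$702.41 interest = $39,725.28; pay $5,813.91 → $33,911.37

$5,813.91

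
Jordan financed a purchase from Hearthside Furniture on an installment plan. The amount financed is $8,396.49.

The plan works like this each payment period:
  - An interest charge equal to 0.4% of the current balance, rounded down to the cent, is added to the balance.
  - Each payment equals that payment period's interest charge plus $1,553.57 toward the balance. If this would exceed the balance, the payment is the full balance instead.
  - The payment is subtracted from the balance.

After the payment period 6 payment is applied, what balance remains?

$0.00

# | Opening | Interest | Payment | End bal
1 | $8,396.49 | $33.58 | $1,587.15 | $6,842.92
2 | $6,842.92 | $27.37 | $1,580.94 | $5,289.35
3 | $5,289.35 | $21.15 | $1,574.72 | $3,735.78
4 | $3,735.78 | $14.94 | $1,568.51 | $2,182.21
5 | $2,182.21 | $8.72 | $1,562.29 | $628.64
6 | $628.64 | $2.51 | $631.15 | $0.00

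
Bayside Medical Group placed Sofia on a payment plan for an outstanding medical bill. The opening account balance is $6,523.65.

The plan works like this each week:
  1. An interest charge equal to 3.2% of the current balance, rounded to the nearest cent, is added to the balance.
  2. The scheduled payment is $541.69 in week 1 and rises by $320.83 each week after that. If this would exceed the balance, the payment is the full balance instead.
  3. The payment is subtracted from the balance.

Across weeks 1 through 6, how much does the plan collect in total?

$7,399.07

Week 1: $6,523.65 +$208.76 interest = $6,732.41; pay $541.69 → $6,190.72
Week 2: $6,190.72 +$198.10 interest = $6,388.82; pay $862.52 → $5,526.30
Week 3: $5,526.30 +$176.84 interest = $5,703.14; pay $1,183.35 → $4,519.79
Week 4: $4,519.79 +$144.63 interest = $4,664.42; pay $1,504.18 → $3,160.24
Week 5: $3,160.24 +$101.13 interest = $3,261.37; pay $1,825.01 → $1,436.36
Week 6: $1,436.36 +$45.96 interest = $1,482.32; pay $1,482.32 → $0.00
Total paid: $7,399.07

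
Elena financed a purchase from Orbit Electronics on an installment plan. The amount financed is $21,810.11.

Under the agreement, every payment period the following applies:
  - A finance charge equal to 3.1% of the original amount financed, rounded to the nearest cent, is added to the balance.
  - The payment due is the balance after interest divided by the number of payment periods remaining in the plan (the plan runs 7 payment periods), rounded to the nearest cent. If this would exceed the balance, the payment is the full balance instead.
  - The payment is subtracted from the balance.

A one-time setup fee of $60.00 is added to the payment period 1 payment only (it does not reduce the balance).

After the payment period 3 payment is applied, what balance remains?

Payment period 1: opening $21,810.11; interest $676.11 → $22,486.22; payment $3,212.32 (+ $60.00 fee); balance $19,273.90
Payment period 2: opening $19,273.90; interest $676.11 → $19,950.01; payment $3,325.00; balance $16,625.01
Payment period 3: opening $16,625.01; interest $676.11 → $17,301.12; payment $3,460.22; balance $13,840.90

$13,840.90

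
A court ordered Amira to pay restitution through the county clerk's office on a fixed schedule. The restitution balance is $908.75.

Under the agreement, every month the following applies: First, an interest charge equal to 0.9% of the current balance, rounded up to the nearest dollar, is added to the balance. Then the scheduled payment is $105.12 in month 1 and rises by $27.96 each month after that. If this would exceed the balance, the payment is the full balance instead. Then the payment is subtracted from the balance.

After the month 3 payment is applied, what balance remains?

$533.51

Month 1: opening $908.75; interest $9.00 → $917.75; payment $105.12; balance $812.63
Month 2: opening $812.63; interest $8.00 → $820.63; payment $133.08; balance $687.55
Month 3: opening $687.55; interest $7.00 → $694.55; payment $161.04; balance $533.51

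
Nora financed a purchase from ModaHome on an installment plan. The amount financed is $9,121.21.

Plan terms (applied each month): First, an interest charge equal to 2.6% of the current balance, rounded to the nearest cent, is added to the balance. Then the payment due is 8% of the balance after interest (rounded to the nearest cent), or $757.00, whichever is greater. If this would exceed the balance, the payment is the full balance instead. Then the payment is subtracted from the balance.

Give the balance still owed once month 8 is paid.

$4,563.64

Month 1: $9,121.21 +$237.15 interest = $9,358.36; pay $757.00 → $8,601.36
Month 2: $8,601.36 +$223.64 interest = $8,825.00; pay $757.00 → $8,068.00
Month 3: $8,068.00 +$209.77 interest = $8,277.77; pay $757.00 → $7,520.77
Month 4: $7,520.77 +$195.54 interest = $7,716.31; pay $757.00 → $6,959.31
Month 5: $6,959.31 +$180.94 interest = $7,140.25; pay $757.00 → $6,383.25
Month 6: $6,383.25 +$165.96 interest = $6,549.21; pay $757.00 → $5,792.21
Month 7: $5,792.21 +$150.60 interest = $5,942.81; pay $757.00 → $5,185.81
Month 8: $5,185.81 +$134.83 interest = $5,320.64; pay $757.00 → $4,563.64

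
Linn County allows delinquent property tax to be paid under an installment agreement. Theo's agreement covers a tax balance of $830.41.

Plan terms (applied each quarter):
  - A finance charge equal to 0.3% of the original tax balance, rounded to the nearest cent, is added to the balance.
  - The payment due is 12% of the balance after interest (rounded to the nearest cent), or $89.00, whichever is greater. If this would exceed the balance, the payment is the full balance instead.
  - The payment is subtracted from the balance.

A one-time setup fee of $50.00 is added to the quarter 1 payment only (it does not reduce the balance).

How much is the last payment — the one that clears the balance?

Quarter 1: $830.41 +$2.49 interest = $832.90; pay $99.95 (+ $50.00 fee) → $732.95
Quarter 2: $732.95 +$2.49 interest = $735.44; pay $89.00 → $646.44
Quarter 3: $646.44 +$2.49 interest = $648.93; pay $89.00 → $559.93
Quarter 4: $559.93 +$2.49 interest = $562.42; pay $89.00 → $473.42
Quarter 5: $473.42 +$2.49 interest = $475.91; pay $89.00 → $386.91
Quarter 6: $386.91 +$2.49 interest = $389.40; pay $89.00 → $300.40
Quarter 7: $300.40 +$2.49 interest = $302.89; pay $89.00 → $213.89
Quarter 8: $213.89 +$2.49 interest = $216.38; pay $89.00 → $127.38
Quarter 9: $127.38 +$2.49 interest = $129.87; pay $89.00 → $40.87
Quarter 10: $40.87 +$2.49 interest = $43.36; pay $43.36 → $0.00

$43.36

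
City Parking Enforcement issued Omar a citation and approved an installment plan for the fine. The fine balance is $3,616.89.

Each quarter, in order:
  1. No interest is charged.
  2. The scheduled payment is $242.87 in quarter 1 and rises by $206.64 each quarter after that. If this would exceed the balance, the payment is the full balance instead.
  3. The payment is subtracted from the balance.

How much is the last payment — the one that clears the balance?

$336.14

Quarter 1: opening $3,616.89; payment $242.87; balance $3,374.02
Quarter 2: opening $3,374.02; payment $449.51; balance $2,924.51
Quarter 3: opening $2,924.51; payment $656.15; balance $2,268.36
Quarter 4: opening $2,268.36; payment $862.79; balance $1,405.57
Quarter 5: opening $1,405.57; payment $1,069.43; balance $336.14
Quarter 6: opening $336.14; payment $336.14; balance $0.00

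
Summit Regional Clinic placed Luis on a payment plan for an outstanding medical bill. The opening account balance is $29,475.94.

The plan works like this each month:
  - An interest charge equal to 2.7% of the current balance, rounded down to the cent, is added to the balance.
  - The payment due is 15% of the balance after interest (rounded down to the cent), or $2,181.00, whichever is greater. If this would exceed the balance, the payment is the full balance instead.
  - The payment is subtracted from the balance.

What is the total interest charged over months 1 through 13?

$4,872.41

# | Opening | Interest | Payment | End bal
1 | $29,475.94 | $795.85 | $4,540.76 | $25,731.03
2 | $25,731.03 | $694.73 | $3,963.86 | $22,461.90
3 | $22,461.90 | $606.47 | $3,460.25 | $19,608.12
4 | $19,608.12 | $529.41 | $3,020.62 | $17,116.91
5 | $17,116.91 | $462.15 | $2,636.85 | $14,942.21
6 | $14,942.21 | $403.43 | $2,301.84 | $13,043.80
7 | $13,043.80 | $352.18 | $2,181.00 | $11,214.98
8 | $11,214.98 | $302.80 | $2,181.00 | $9,336.78
9 | $9,336.78 | $252.09 | $2,181.00 | $7,407.87
10 | $7,407.87 | $200.01 | $2,181.00 | $5,426.88
11 | $5,426.88 | $146.52 | $2,181.00 | $3,392.40
12 | $3,392.40 | $91.59 | $2,181.00 | $1,302.99
13 | $1,302.99 | $35.18 | $1,338.17 | $0.00
Total interest: $795.85 + $694.73 + $606.47 + $529.41 + $462.15 + $403.43 + $352.18 + $302.80 + $252.09 + $200.01 + $146.52 + $91.59 + $35.18 = $4,872.41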